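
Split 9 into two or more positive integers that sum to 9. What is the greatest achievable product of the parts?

27

Fill m[k] for k=2..9: at each k try every first piece i and multiply by the better of (k−i) uncut or m[k−i].
m[2] = 1*max(1,0) = 1*1 = 1
m[3] = 1*max(2,1) = 1*2 = 2
m[4] = 2*max(2,1) = 2*2 = 4
m[5] = 2*max(3,2) = 2*3 = 6
m[6] = 3*max(3,2) = 3*3 = 9
m[7] = 2*max(5,6) = 2*6 = 12
m[8] = 2*max(6,9) = 2*9 = 18
m[9] = 3*max(6,9) = 3*9 = 27
One optimal split: 3 + 3 + 3; product 3*3*3 = 27.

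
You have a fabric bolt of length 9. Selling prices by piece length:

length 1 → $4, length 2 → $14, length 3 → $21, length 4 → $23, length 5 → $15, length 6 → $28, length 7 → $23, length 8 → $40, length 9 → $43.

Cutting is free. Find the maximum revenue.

63

Consider every possible first cut. R[k] is the best of p[i]+R[k−i] over all sellable i≤k.
R[1] = 4
R[2] = max(4+4, 14+0) = 14
R[3] = max(4+14, 14+4, 21+0) = 21
R[4] = max(4+21, 14+14, 21+4, 23+0) = 28
R[5] = max(4+28, 14+21, 21+14, 23+4, 15+0) = 35
R[6] = max(4+35, 14+28, 21+21, 23+14, 15+4, 28+0) = 42
R[7] = max(4+42, 14+35, 21+28, …, 28+4, 23+0) = 49
R[8] = max(4+49, 14+42, 21+35, …, 23+4, 40+0) = 56
R[9] = max(4+56, 14+49, 21+42, …, 40+4, 43+0) = 63
One optimal cutting: 3 + 2 + 2 + 2 → $21 + $14 + $14 + $14 = $63.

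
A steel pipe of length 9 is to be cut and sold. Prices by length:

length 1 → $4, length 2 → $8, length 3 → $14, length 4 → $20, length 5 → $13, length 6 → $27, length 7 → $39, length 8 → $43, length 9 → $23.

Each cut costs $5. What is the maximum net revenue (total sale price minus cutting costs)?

42

Let v[k] be the best obtainable value from length k. For each k, try every first piece i and keep the best of price[i] + v[k−i] minus the 5 cut fee when i<k.
v[1] = 4
v[2] = max(4+4-5, 8+0) = 8
v[3] = max(4+8-5, 8+4-5, 14+0) = 14
v[4] = max(4+14-5, 8+8-5, 14+4-5, 20+0) = 20
v[5] = max(4+20-5, 8+14-5, 14+8-5, 20+4-5, 13+0) = 19
v[6] = max(4+19-5, 8+20-5, 14+14-5, 20+8-5, 13+4-5, 27+0) = 27
v[7] = max(4+27-5, 8+19-5, 14+20-5, …, 27+4-5, 39+0) = 39
v[8] = max(4+39-5, 8+27-5, 14+19-5, …, 39+4-5, 43+0) = 43
v[9] = max(4+43-5, 8+39-5, 14+27-5, …, 43+4-5, 23+0) = 42
One optimal plan: pieces 8 + 1 (1 cut) → $47 − $5 = $42.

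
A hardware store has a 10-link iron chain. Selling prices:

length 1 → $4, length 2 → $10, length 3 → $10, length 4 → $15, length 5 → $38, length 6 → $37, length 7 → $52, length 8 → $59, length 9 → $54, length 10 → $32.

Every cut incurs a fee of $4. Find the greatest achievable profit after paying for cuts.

72

Let v[k] be the best obtainable value from length k. For each k, try every first piece i and keep the best of price[i] + v[k−i] minus the 4 cut fee when i<k.
v[1] = 4
v[2] = max(4+4-4, 10+0) = 10
v[3] = max(4+10-4, 10+4-4, 10+0) = 10
v[4] = max(4+10-4, 10+10-4, 10+4-4, 15+0) = 16
v[5] = max(4+16-4, 10+10-4, 10+10-4, 15+4-4, 38+0) = 38
v[6] = max(4+38-4, 10+16-4, 10+10-4, 15+10-4, 38+4-4, 37+0) = 38
v[7] = max(4+38-4, 10+38-4, 10+16-4, …, 37+4-4, 52+0) = 52
v[8] = max(4+52-4, 10+38-4, 10+38-4, …, 52+4-4, 59+0) = 59
v[9] = max(4+59-4, 10+52-4, 10+38-4, …, 59+4-4, 54+0) = 59
v[10] = max(4+59-4, 10+59-4, 10+52-4, …, 54+4-4, 32+0) = 72
One optimal plan: pieces 5 + 5 (1 cut) → $76 − $4 = $72.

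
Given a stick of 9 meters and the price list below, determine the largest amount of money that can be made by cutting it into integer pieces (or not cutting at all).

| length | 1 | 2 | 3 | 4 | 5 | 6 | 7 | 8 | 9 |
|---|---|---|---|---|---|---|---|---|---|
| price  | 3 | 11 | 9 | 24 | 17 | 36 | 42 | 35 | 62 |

62

Let best[k] be the best obtainable value from length k. For each k, try every first piece i and keep the best of price[i] + best[k−i].
best[1] = 3
best[2] = 11
best[3] = 14  (first piece 1, then best[2]=11)
best[4] = 24
best[5] = 27  (first piece 1, then best[4]=24)
best[6] = 36
best[7] = 42
best[8] = 48  (first piece 4, then best[4]=24)
best[9] = 62
Best is to sell the whole 9-meter piece uncut for €62.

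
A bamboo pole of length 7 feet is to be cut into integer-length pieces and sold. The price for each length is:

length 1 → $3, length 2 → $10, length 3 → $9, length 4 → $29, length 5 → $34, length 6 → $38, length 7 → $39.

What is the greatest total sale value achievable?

Let R[k] be the best obtainable value from length k. For each k, try every first piece i and keep the best of price[i] + R[k−i].
R[1] = 3
R[2] = max(3+3, 10+0) = 10
R[3] = max(3+10, 10+3, 9+0) = 13
R[4] = max(3+13, 10+10, 9+3, 29+0) = 29
R[5] = max(3+29, 10+13, 9+10, 29+3, 34+0) = 34
R[6] = max(3+34, 10+29, 9+13, 29+10, 34+3, 38+0) = 39
R[7] = max(3+39, 10+34, 9+29, …, 38+3, 39+0) = 44
One optimal cutting: 5 + 2 → $34 + $10 = $44.

44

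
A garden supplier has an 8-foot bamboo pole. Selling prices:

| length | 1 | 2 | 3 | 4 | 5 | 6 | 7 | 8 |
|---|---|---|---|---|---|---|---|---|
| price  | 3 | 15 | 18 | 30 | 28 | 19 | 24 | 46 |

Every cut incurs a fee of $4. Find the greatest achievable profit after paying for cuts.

56

Let v[k] be the best obtainable value from length k. For each k, try every first piece i and keep the best of price[i] + v[k−i] minus the 4 cut fee when i<k.
v[1] = 3
v[2] = max(3+3-4, 15+0) = 15
v[3] = max(3+15-4, 15+3-4, 18+0) = 18
v[4] = max(3+18-4, 15+15-4, 18+3-4, 30+0) = 30
v[5] = max(3+30-4, 15+18-4, 18+15-4, 30+3-4, 28+0) = 29
v[6] = max(3+29-4, 15+30-4, 18+18-4, 30+15-4, 28+3-4, 19+0) = 41
v[7] = max(3+41-4, 15+29-4, 18+30-4, …, 19+3-4, 24+0) = 44
v[8] = max(3+44-4, 15+41-4, 18+29-4, …, 24+3-4, 46+0) = 56
One optimal plan: pieces 4 + 4 (1 cut) → $60 − $4 = $56.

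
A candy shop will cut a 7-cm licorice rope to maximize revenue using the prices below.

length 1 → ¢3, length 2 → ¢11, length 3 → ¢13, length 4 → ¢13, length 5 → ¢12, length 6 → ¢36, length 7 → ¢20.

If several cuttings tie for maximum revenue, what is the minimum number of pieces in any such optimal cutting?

Consider every possible first cut. r[k] is the best of p[i]+r[k−i] over all sellable i≤k.
r[1] = 3
r[2] = max(3+3, 11+0) = 11
r[3] = max(3+11, 11+3, 13+0) = 14
r[4] = max(3+14, 11+11, 13+3, 13+0) = 22
r[5] = max(3+22, 11+14, 13+11, 13+3, 12+0) = 25
r[6] = max(3+25, 11+22, 13+14, 13+11, 12+3, 36+0) = 36
r[7] = max(3+36, 11+25, 13+22, …, 36+3, 20+0) = 39
Maximum revenue is ¢39.
Now minimize piece count subject to staying optimal: for each k, pieces[k] = 1 + min over i with p[i]+r[k−i]=r[k] of pieces[k−i].
pieces[4] = 2
pieces[5] = 3
pieces[6] = 1
pieces[7] = 2

2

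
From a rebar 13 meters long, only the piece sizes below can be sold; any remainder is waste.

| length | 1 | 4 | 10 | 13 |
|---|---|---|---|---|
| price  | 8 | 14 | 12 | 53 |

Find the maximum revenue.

104

Consider every possible first cut. best[k] is the best of p[i]+best[k−i] over all sellable i≤k.
best[1] = 8
best[2] = 16  (first piece 1, then best[1]=8)
best[3] = 24  (first piece 1, then best[2]=16)
best[4] = max(8+24, 14+0) = 32
best[5] = max(8+32, 14+8) = 40
best[6] = max(8+40, 14+16) = 48
best[7] = max(8+48, 14+24) = 56
best[8] = max(8+56, 14+32) = 64
best[9] = max(8+64, 14+40) = 72
best[10] = max(8+72, 14+48, 12+0) = 80
best[11] = max(8+80, 14+56, 12+8) = 88
best[12] = max(8+88, 14+64, 12+16) = 96
best[13] = max(8+96, 14+72, 12+24, 53+0) = 104
One optimal cutting: 1 + 1 + 1 + 1 + 1 + 1 + 1 + 1 + 1 + 1 + 1 + 1 + 1 → ₹104.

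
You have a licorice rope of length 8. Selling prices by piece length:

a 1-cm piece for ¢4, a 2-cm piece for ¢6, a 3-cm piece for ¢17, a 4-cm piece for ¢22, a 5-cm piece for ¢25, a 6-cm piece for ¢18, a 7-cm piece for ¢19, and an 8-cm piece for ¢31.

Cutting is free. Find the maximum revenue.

44

Let best[k] be the best obtainable value from length k. For each k, try every first piece i and keep the best of price[i] + best[k−i].
best[1] = 4
best[2] = 8  (first piece 1, then best[1]=4)
best[3] = 17
best[4] = 22
best[5] = 26  (first piece 1, then best[4]=22)
best[6] = 34  (first piece 3, then best[3]=17)
best[7] = 39  (first piece 3, then best[4]=22)
best[8] = 44  (first piece 4, then best[4]=22)
One optimal cutting: 4 + 4 → ¢22 + ¢22 = ¢44.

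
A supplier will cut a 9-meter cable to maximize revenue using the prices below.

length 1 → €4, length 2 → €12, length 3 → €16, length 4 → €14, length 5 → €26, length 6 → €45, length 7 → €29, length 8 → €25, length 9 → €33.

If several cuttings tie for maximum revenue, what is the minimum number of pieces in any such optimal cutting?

Build r[k] bottom-up: r[k] = max over allowed piece i of (p[i] + r[k−i]).
r[1] = 4
r[2] = max(4+4, 12+0) = 12
r[3] = max(4+12, 12+4, 16+0) = 16
r[4] = max(4+16, 12+12, 16+4, 14+0) = 24
r[5] = max(4+24, 12+16, 16+12, 14+4, 26+0) = 28
r[6] = max(4+28, 12+24, 16+16, 14+12, 26+4, 45+0) = 45
r[7] = max(4+45, 12+28, 16+24, …, 45+4, 29+0) = 49
r[8] = max(4+49, 12+45, 16+28, …, 29+4, 25+0) = 57
r[9] = max(4+57, 12+49, 16+45, …, 25+4, 33+0) = 61
Maximum revenue is €61.
Now minimize piece count subject to staying optimal: for each k, pieces[k] = 1 + min over i with p[i]+r[k−i]=r[k] of pieces[k−i].
pieces[6] = 1
pieces[7] = 2
pieces[8] = 2
pieces[9] = 2

2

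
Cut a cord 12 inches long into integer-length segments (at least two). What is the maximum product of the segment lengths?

Define prod[k] = max over 1≤i<k of i · max(k−i, prod[k−i]); the inner max lets the remainder stay uncut if that's better.
prod[2] = 1×max(1,0) = 1×1 = 1
prod[3] = max(1×2, 2×1) = 2
prod[4] = max(1×3, 2×2, 3×1) = 4
prod[5] = max(1×4, 2×3, 3×2, 4×1) = 6
prod[6] = max(1×6, 2×4, 3×3, 4×2, 5×1) = 9
prod[7] = max(1×9, 2×6, 3×4, 4×3, 5×2, 6×1) = 12
prod[8] = max(1×12, 2×9, 3×6, …, 6×2, 7×1) = 18
prod[9] = max(1×18, 2×12, 3×9, …, 7×2, 8×1) = 27
prod[10] = max(1×27, 2×18, 3×12, …, 8×2, 9×1) = 36
prod[11] = max(1×36, 2×27, 3×18, …, 9×2, 10×1) = 54
prod[12] = max(1×54, 2×36, 3×27, …, 10×2, 11×1) = 81
One optimal split: 3 + 3 + 3 + 3; product 3×3×3×3 = 81.

81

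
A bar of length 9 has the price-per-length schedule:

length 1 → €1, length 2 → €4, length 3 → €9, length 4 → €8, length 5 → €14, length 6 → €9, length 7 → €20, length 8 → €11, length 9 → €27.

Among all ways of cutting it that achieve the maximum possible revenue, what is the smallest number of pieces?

1

Let r[k] be the best obtainable value from length k. For each k, try every first piece i and keep the best of price[i] + r[k−i].
r[1] = 1
r[2] = 4
r[3] = 9
r[4] = 10  (first piece 1, then r[3]=9)
r[5] = 14
r[6] = 18  (first piece 3, then r[3]=9)
r[7] = 20
r[8] = 23  (first piece 3, then r[5]=14)
r[9] = 27  (first piece 3, then r[6]=18)
Maximum revenue is €27.
Now minimize piece count subject to staying optimal: for each k, pieces[k] = 1 + min over i with p[i]+r[k−i]=r[k] of pieces[k−i].
pieces[6] = 2
pieces[7] = 1
pieces[8] = 2
pieces[9] = 1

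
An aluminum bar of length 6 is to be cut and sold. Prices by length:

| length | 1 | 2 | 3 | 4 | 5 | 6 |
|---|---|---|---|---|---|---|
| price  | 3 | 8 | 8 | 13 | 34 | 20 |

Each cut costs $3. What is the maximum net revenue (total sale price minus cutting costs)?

Let r[k] be the best obtainable value from length k. For each k, try every first piece i and keep the best of price[i] + r[k−i] minus the 3 cut fee when i<k.
r[1] = 3
r[2] = 8
r[3] = 8  (first piece 1, then r[2]=8)
r[4] = 13  (first piece 2, then r[2]=8)
r[5] = 34
r[6] = 34  (first piece 1, then r[5]=34)
One optimal plan: pieces 5 + 1 (1 cut) → $37 − $3 = $34.

34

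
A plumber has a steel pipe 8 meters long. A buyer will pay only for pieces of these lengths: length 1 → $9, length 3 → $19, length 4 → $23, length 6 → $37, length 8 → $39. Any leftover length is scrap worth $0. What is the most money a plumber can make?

Consider every possible first cut. f[k] is the best of p[i]+f[k−i] over all sellable i≤k.
f[1] = 9
f[2] = 18  (first piece 1, then f[1]=9)
f[3] = max(9+18, 19+0) = 27
f[4] = max(9+27, 19+9, 23+0) = 36
f[5] = max(9+36, 19+18, 23+9) = 45
f[6] = max(9+45, 19+27, 23+18, 37+0) = 54
f[7] = max(9+54, 19+36, 23+27, 37+9) = 63
f[8] = max(9+63, 19+45, 23+36, 37+18, 39+0) = 72
One optimal cutting: 1 + 1 + 1 + 1 + 1 + 1 + 1 + 1 → $72.

72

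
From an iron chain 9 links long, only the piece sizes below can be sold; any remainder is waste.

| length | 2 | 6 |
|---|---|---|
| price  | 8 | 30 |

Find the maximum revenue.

Consider every possible first cut. f[k] is the best of p[i]+f[k−i] over all sellable i≤k.
f[1] = 0
f[2] = 8
f[3] = 8
f[4] = 16  (first piece 2, then f[2]=8)
f[5] = 16
f[6] = 30
f[7] = 30
f[8] = 38  (first piece 2, then f[6]=30)
f[9] = 38
One optimal cutting: pieces 6 + 2 with 1 link of scrap → $38.

38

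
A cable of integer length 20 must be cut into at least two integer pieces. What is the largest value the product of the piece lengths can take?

1458

Fill g[k] for k=2..20: at each k try every first piece i and multiply by the better of (k−i) uncut or g[k−i].
g[2] = 1×max(1,0) = 1×1 = 1
g[3] = 1×max(2,1) = 1×2 = 2
g[4] = 2×max(2,1) = 2×2 = 4
g[5] = 2×max(3,2) = 2×3 = 6
g[6] = 3×max(3,2) = 3×3 = 9
g[7] = 2×max(5,6) = 2×6 = 12
g[8] = 2×max(6,9) = 2×9 = 18
g[9] = 3×max(6,9) = 3×9 = 27
g[10] = 2×max(8,18) = 2×18 = 36
g[11] = 2×max(9,27) = 2×27 = 54
g[12] = 3×max(9,27) = 3×27 = 81
g[13] = 2×max(11,54) = 2×54 = 108
g[14] = 2×max(12,81) = 2×81 = 162
g[15] = 3×max(12,81) = 3×81 = 243
g[16] = 2×max(14,162) = 2×162 = 324
g[17] = 2×max(15,243) = 2×243 = 486
g[18] = 3×max(15,243) = 3×243 = 729
g[19] = 2×max(17,486) = 2×486 = 972
g[20] = 2×max(18,729) = 2×729 = 1458
One optimal split: 3 + 3 + 3 + 3 + 3 + 3 + 2; product 3×3×3×3×3×3×2 = 1458.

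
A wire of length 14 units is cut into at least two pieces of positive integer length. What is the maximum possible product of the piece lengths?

Fill g[k] for k=2..14: at each k try every first piece i and multiply by the better of (k−i) uncut or g[k−i].
g[2] = 1·max(1,0) = 1·1 = 1
g[3] = max(1·2, 2·1) = 2
g[4] = max(1·3, 2·2, 3·1) = 4
g[5] = max(1·4, 2·3, 3·2, 4·1) = 6
g[6] = max(1·6, 2·4, 3·3, 4·2, 5·1) = 9
g[7] = max(1·9, 2·6, 3·4, 4·3, 5·2, 6·1) = 12
g[8] = max(1·12, 2·9, 3·6, …, 6·2, 7·1) = 18
g[9] = max(1·18, 2·12, 3·9, …, 7·2, 8·1) = 27
g[10] = max(1·27, 2·18, 3·12, …, 8·2, 9·1) = 36
g[11] = max(1·36, 2·27, 3·18, …, 9·2, 10·1) = 54
g[12] = max(1·54, 2·36, 3·27, …, 10·2, 11·1) = 81
g[13] = max(1·81, 2·54, 3·36, …, 11·2, 12·1) = 108
g[14] = max(1·108, 2·81, 3·54, …, 12·2, 13·1) = 162
One optimal split: 3 + 3 + 3 + 3 + 2; product 3·3·3·3·2 = 162.

162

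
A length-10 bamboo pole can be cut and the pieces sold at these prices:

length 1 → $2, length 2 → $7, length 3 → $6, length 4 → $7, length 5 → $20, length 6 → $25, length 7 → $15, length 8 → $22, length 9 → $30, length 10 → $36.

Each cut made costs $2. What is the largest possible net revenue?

Let net[k] be the best obtainable value from length k. For each k, try every first piece i and keep the best of price[i] + net[k−i] minus the 2 cut fee when i<k.
net[1] = 2
net[2] = 7
net[3] = 7  (first piece 1, then net[2]=7)
net[4] = 12  (first piece 2, then net[2]=7)
net[5] = 20
net[6] = 25
net[7] = 25  (first piece 1, then net[6]=25)
net[8] = 30  (first piece 2, then net[6]=25)
net[9] = 30  (first piece 1, then net[8]=30)
net[10] = 38  (first piece 5, then net[5]=20)
One optimal plan: pieces 5 + 5 (1 cut) → $40 − $2 = $38.

38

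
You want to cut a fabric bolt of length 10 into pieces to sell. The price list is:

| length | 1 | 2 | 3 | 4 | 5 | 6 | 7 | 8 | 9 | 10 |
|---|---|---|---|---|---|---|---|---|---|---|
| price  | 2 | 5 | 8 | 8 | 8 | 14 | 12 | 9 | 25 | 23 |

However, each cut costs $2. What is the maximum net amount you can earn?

Build net[k] bottom-up: net[k] = max over allowed piece i of (p[i] + net[k−i]) − 2 per cut.
net[1] = 2
net[2] = max(2+2-2, 5+0) = 5
net[3] = max(2+5-2, 5+2-2, 8+0) = 8
net[4] = max(2+8-2, 5+5-2, 8+2-2, 8+0) = 8
net[5] = max(2+8-2, 5+8-2, 8+5-2, 8+2-2, 8+0) = 11
net[6] = max(2+11-2, 5+8-2, 8+8-2, 8+5-2, 8+2-2, 14+0) = 14
net[7] = max(2+14-2, 5+11-2, 8+8-2, …, 14+2-2, 12+0) = 14
net[8] = max(2+14-2, 5+14-2, 8+11-2, …, 12+2-2, 9+0) = 17
net[9] = max(2+17-2, 5+14-2, 8+14-2, …, 9+2-2, 25+0) = 25
net[10] = max(2+25-2, 5+17-2, 8+14-2, …, 25+2-2, 23+0) = 25
One optimal plan: pieces 9 + 1 (1 cut) → $27 − $2 = $25.

25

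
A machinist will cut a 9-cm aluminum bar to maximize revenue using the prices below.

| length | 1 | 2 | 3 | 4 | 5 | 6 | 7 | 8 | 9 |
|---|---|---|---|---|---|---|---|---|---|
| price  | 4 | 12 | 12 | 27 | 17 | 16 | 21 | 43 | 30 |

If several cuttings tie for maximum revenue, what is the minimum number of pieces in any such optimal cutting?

3

Build r[k] bottom-up: r[k] = max over allowed piece i of (p[i] + r[k−i]).
r[1] = 4
r[2] = max(4+4, 12+0) = 12
r[3] = max(4+12, 12+4, 12+0) = 16
r[4] = max(4+16, 12+12, 12+4, 27+0) = 27
r[5] = max(4+27, 12+16, 12+12, 27+4, 17+0) = 31
r[6] = max(4+31, 12+27, 12+16, 27+12, 17+4, 16+0) = 39
r[7] = max(4+39, 12+31, 12+27, …, 16+4, 21+0) = 43
r[8] = max(4+43, 12+39, 12+31, …, 21+4, 43+0) = 54
r[9] = max(4+54, 12+43, 12+39, …, 43+4, 30+0) = 58
Maximum revenue is $58.
Now minimize piece count subject to staying optimal: for each k, pieces[k] = 1 + min over i with p[i]+r[k−i]=r[k] of pieces[k−i].
pieces[6] = 2
pieces[7] = 3
pieces[8] = 2
pieces[9] = 3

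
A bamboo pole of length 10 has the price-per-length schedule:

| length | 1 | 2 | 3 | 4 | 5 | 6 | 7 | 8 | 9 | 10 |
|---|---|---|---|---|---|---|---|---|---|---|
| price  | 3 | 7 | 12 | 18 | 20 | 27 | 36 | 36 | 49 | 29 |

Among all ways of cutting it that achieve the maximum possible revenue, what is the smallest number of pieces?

Build r[k] bottom-up: r[k] = max over allowed piece i of (p[i] + r[k−i]).
r[1] = 3
r[2] = max(3+3, 7+0) = 7
r[3] = max(3+7, 7+3, 12+0) = 12
r[4] = max(3+12, 7+7, 12+3, 18+0) = 18
r[5] = max(3+18, 7+12, 12+7, 18+3, 20+0) = 21
r[6] = max(3+21, 7+18, 12+12, 18+7, 20+3, 27+0) = 27
r[7] = max(3+27, 7+21, 12+18, …, 27+3, 36+0) = 36
r[8] = max(3+36, 7+27, 12+21, …, 36+3, 36+0) = 39
r[9] = max(3+39, 7+36, 12+27, …, 36+3, 49+0) = 49
r[10] = max(3+49, 7+39, 12+36, …, 49+3, 29+0) = 52
Maximum revenue is $52.
Now minimize piece count subject to staying optimal: for each k, pieces[k] = 1 + min over i with p[i]+r[k−i]=r[k] of pieces[k−i].
pieces[7] = 1
pieces[8] = 2
pieces[9] = 1
pieces[10] = 2

2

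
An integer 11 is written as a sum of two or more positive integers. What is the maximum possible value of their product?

Fill g[k] for k=2..11: at each k try every first piece i and multiply by the better of (k−i) uncut or g[k−i].
g[2] = 1*max(1,0) = 1*1 = 1
g[3] = max(1*2, 2*1) = 2
g[4] = max(1*3, 2*2, 3*1) = 4
g[5] = max(1*4, 2*3, 3*2, 4*1) = 6
g[6] = max(1*6, 2*4, 3*3, 4*2, 5*1) = 9
g[7] = max(1*9, 2*6, 3*4, 4*3, 5*2, 6*1) = 12
g[8] = max(1*12, 2*9, 3*6, …, 6*2, 7*1) = 18
g[9] = max(1*18, 2*12, 3*9, …, 7*2, 8*1) = 27
g[10] = max(1*27, 2*18, 3*12, …, 8*2, 9*1) = 36
g[11] = max(1*36, 2*27, 3*18, …, 9*2, 10*1) = 54
One optimal split: 3 + 3 + 3 + 2; product 3*3*3*2 = 54.

54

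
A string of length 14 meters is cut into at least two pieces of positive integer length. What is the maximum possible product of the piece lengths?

162

Fill m[k] for k=2..14: at each k try every first piece i and multiply by the better of (k−i) uncut or m[k−i].
m[2] = 1·max(1,0) = 1·1 = 1
m[3] = 1·max(2,1) = 1·2 = 2
m[4] = 2·max(2,1) = 2·2 = 4
m[5] = 2·max(3,2) = 2·3 = 6
m[6] = 3·max(3,2) = 3·3 = 9
m[7] = 2·max(5,6) = 2·6 = 12
m[8] = 2·max(6,9) = 2·9 = 18
m[9] = 3·max(6,9) = 3·9 = 27
m[10] = 2·max(8,18) = 2·18 = 36
m[11] = 2·max(9,27) = 2·27 = 54
m[12] = 3·max(9,27) = 3·27 = 81
m[13] = 2·max(11,54) = 2·54 = 108
m[14] = 2·max(12,81) = 2·81 = 162
One optimal split: 3 + 3 + 3 + 3 + 2; product 3·3·3·3·2 = 162.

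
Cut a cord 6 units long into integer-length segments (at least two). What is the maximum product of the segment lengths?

9

Define P[k] = max over 1≤i<k of i · max(k−i, P[k−i]); the inner max lets the remainder stay uncut if that's better.
P[2] = 1·max(1,0) = 1·1 = 1
P[3] = max(1·2, 2·1) = 2
P[4] = max(1·3, 2·2, 3·1) = 4
P[5] = max(1·4, 2·3, 3·2, 4·1) = 6
P[6] = max(1·6, 2·4, 3·3, 4·2, 5·1) = 9
One optimal split: 3 + 3; product 3·3 = 9.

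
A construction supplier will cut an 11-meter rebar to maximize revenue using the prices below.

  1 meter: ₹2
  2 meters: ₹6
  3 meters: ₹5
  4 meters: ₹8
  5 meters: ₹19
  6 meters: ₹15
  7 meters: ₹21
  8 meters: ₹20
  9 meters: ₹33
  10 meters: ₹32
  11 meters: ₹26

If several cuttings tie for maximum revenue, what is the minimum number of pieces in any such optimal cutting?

3

Build r[k] bottom-up: r[k] = max over allowed piece i of (p[i] + r[k−i]).
r[1] = 2
r[2] = max(2+2, 6+0) = 6
r[3] = max(2+6, 6+2, 5+0) = 8
r[4] = max(2+8, 6+6, 5+2, 8+0) = 12
r[5] = max(2+12, 6+8, 5+6, 8+2, 19+0) = 19
r[6] = max(2+19, 6+12, 5+8, 8+6, 19+2, 15+0) = 21
r[7] = max(2+21, 6+19, 5+12, …, 15+2, 21+0) = 25
r[8] = max(2+25, 6+21, 5+19, …, 21+2, 20+0) = 27
r[9] = max(2+27, 6+25, 5+21, …, 20+2, 33+0) = 33
r[10] = max(2+33, 6+27, 5+25, …, 33+2, 32+0) = 38
r[11] = max(2+38, 6+33, 5+27, …, 32+2, 26+0) = 40
Maximum revenue is ₹40.
Now minimize piece count subject to staying optimal: for each k, pieces[k] = 1 + min over i with p[i]+r[k−i]=r[k] of pieces[k−i].
pieces[8] = 3
pieces[9] = 1
pieces[10] = 2
pieces[11] = 3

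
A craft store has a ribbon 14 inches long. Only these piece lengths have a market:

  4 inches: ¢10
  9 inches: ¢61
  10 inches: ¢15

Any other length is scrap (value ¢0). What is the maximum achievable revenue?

71

Consider every possible first cut. f[k] is the best of p[i]+f[k−i] over all sellable i≤k.
f[1] = 0
f[2] = 0
f[3] = 0
f[4] = 10
f[5] = 10
f[6] = 10
f[7] = 10
f[8] = 20  (first piece 4, then f[4]=10)
f[9] = 61
f[10] = 61
f[11] = 61
f[12] = 61
f[13] = 71  (first piece 4, then f[9]=61)
f[14] = 71
One optimal cutting: pieces 9 + 4 with 1 inch of scrap → ¢71.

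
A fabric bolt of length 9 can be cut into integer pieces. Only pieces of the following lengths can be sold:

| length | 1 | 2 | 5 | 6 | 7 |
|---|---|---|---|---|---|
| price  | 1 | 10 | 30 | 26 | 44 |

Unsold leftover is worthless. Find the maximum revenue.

Let r[k] be the best obtainable value from length k. For each k, try every first piece i and keep the best of price[i] + r[k−i].
r[1] = 1
r[2] = max(1+1, 10+0) = 10
r[3] = max(1+10, 10+1) = 11
r[4] = max(1+11, 10+10) = 20
r[5] = max(1+20, 10+11, 30+0) = 30
r[6] = max(1+30, 10+20, 30+1, 26+0) = 31
r[7] = max(1+31, 10+30, 30+10, 26+1, 44+0) = 44
r[8] = max(1+44, 10+31, 30+11, 26+10, 44+1) = 45
r[9] = max(1+45, 10+44, 30+20, 26+11, 44+10) = 54
One optimal cutting: 7 + 2 → $54.

54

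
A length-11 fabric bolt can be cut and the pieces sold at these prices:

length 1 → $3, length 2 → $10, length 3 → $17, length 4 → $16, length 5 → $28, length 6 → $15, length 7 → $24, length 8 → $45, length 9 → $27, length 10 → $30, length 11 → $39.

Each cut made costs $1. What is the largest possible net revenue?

Build r[k] bottom-up: r[k] = max over allowed piece i of (p[i] + r[k−i]) − 1 per cut.
r[1] = 3
r[2] = max(3+3-1, 10+0) = 10
r[3] = max(3+10-1, 10+3-1, 17+0) = 17
r[4] = max(3+17-1, 10+10-1, 17+3-1, 16+0) = 19
r[5] = max(3+19-1, 10+17-1, 17+10-1, 16+3-1, 28+0) = 28
r[6] = max(3+28-1, 10+19-1, 17+17-1, 16+10-1, 28+3-1, 15+0) = 33
r[7] = max(3+33-1, 10+28-1, 17+19-1, …, 15+3-1, 24+0) = 37
r[8] = max(3+37-1, 10+33-1, 17+28-1, …, 24+3-1, 45+0) = 45
r[9] = max(3+45-1, 10+37-1, 17+33-1, …, 45+3-1, 27+0) = 49
r[10] = max(3+49-1, 10+45-1, 17+37-1, …, 27+3-1, 30+0) = 55
r[11] = max(3+55-1, 10+49-1, 17+45-1, …, 30+3-1, 39+0) = 61
One optimal plan: pieces 8 + 3 (1 cut) → $62 − $1 = $61.

61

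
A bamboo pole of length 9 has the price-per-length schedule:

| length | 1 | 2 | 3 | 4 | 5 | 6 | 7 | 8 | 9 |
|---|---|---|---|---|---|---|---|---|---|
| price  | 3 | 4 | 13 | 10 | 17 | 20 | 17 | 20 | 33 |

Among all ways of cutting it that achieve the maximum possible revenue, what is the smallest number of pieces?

3

Build r[k] bottom-up: r[k] = max over allowed piece i of (p[i] + r[k−i]).
r[1] = 3
r[2] = 6  (first piece 1, then r[1]=3)
r[3] = 13
r[4] = 16  (first piece 1, then r[3]=13)
r[5] = 19  (first piece 1, then r[4]=16)
r[6] = 26  (first piece 3, then r[3]=13)
r[7] = 29  (first piece 1, then r[6]=26)
r[8] = 32  (first piece 1, then r[7]=29)
r[9] = 39  (first piece 3, then r[6]=26)
Maximum revenue is $39.
Now minimize piece count subject to staying optimal: for each k, pieces[k] = 1 + min over i with p[i]+r[k−i]=r[k] of pieces[k−i].
pieces[6] = 2
pieces[7] = 3
pieces[8] = 4
pieces[9] = 3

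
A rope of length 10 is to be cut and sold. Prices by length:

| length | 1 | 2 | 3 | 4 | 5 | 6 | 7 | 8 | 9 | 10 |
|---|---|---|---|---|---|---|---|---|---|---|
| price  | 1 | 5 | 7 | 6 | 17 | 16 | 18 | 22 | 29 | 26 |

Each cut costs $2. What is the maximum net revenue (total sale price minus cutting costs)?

Consider every possible first cut. r[k] is the best of p[i]+r[k−i] over all sellable i≤k, charging 2 whenever i<k.
r[1] = 1
r[2] = max(1+1-2, 5+0) = 5
r[3] = max(1+5-2, 5+1-2, 7+0) = 7
r[4] = max(1+7-2, 5+5-2, 7+1-2, 6+0) = 8
r[5] = max(1+8-2, 5+7-2, 7+5-2, 6+1-2, 17+0) = 17
r[6] = max(1+17-2, 5+8-2, 7+7-2, 6+5-2, 17+1-2, 16+0) = 16
r[7] = max(1+16-2, 5+17-2, 7+8-2, …, 16+1-2, 18+0) = 20
r[8] = max(1+20-2, 5+16-2, 7+17-2, …, 18+1-2, 22+0) = 22
r[9] = max(1+22-2, 5+20-2, 7+16-2, …, 22+1-2, 29+0) = 29
r[10] = max(1+29-2, 5+22-2, 7+20-2, …, 29+1-2, 26+0) = 32
One optimal plan: pieces 5 + 5 (1 cut) → $34 − $2 = $32.

32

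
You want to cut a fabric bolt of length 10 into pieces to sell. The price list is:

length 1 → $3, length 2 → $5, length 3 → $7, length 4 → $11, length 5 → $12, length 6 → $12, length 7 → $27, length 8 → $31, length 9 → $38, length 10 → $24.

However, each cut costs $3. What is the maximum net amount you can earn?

38

Consider every possible first cut. net[k] is the best of p[i]+net[k−i] over all sellable i≤k, charging 3 whenever i<k.
net[1] = 3
net[2] = max(3+3-3, 5+0) = 5
net[3] = max(3+5-3, 5+3-3, 7+0) = 7
net[4] = max(3+7-3, 5+5-3, 7+3-3, 11+0) = 11
net[5] = max(3+11-3, 5+7-3, 7+5-3, 11+3-3, 12+0) = 12
net[6] = max(3+12-3, 5+11-3, 7+7-3, 11+5-3, 12+3-3, 12+0) = 13
net[7] = max(3+13-3, 5+12-3, 7+11-3, …, 12+3-3, 27+0) = 27
net[8] = max(3+27-3, 5+13-3, 7+12-3, …, 27+3-3, 31+0) = 31
net[9] = max(3+31-3, 5+27-3, 7+13-3, …, 31+3-3, 38+0) = 38
net[10] = max(3+38-3, 5+31-3, 7+27-3, …, 38+3-3, 24+0) = 38
One optimal plan: pieces 9 + 1 (1 cut) → $41 − $3 = $38.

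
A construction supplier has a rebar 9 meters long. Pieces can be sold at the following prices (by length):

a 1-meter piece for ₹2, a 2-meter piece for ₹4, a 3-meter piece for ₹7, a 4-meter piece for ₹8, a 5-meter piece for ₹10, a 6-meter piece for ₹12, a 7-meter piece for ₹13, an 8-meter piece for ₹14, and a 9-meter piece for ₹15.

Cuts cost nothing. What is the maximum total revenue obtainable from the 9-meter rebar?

Consider every possible first cut. r[k] is the best of p[i]+r[k−i] over all sellable i≤k.
r[1] = 2
r[2] = max(2+2, 4+0) = 4
r[3] = max(2+4, 4+2, 7+0) = 7
r[4] = max(2+7, 4+4, 7+2, 8+0) = 9
r[5] = max(2+9, 4+7, 7+4, 8+2, 10+0) = 11
r[6] = max(2+11, 4+9, 7+7, 8+4, 10+2, 12+0) = 14
r[7] = max(2+14, 4+11, 7+9, …, 12+2, 13+0) = 16
r[8] = max(2+16, 4+14, 7+11, …, 13+2, 14+0) = 18
r[9] = max(2+18, 4+16, 7+14, …, 14+2, 15+0) = 21
One optimal cutting: 3 + 3 + 3 → ₹7 + ₹7 + ₹7 = ₹21.

21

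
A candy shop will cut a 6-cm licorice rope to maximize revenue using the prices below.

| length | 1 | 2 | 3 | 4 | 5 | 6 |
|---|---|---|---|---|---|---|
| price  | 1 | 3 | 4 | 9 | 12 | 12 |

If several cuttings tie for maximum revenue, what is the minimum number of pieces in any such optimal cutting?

Build r[k] bottom-up: r[k] = max over allowed piece i of (p[i] + r[k−i]).
r[1] = 1
r[2] = 3
r[3] = 4  (first piece 1, then r[2]=3)
r[4] = 9
r[5] = 12
r[6] = 13  (first piece 1, then r[5]=12)
Maximum revenue is ¢13.
Now minimize piece count subject to staying optimal: for each k, pieces[k] = 1 + min over i with p[i]+r[k−i]=r[k] of pieces[k−i].
pieces[3] = 1
pieces[4] = 1
pieces[5] = 1
pieces[6] = 2

2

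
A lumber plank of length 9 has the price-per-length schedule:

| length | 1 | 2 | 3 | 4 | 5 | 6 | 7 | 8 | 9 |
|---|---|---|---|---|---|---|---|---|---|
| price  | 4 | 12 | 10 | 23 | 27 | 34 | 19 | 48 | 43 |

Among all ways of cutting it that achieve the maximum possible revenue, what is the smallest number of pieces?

2

Build r[k] bottom-up: r[k] = max over allowed piece i of (p[i] + r[k−i]).
r[1] = 4
r[2] = max(4+4, 12+0) = 12
r[3] = max(4+12, 12+4, 10+0) = 16
r[4] = max(4+16, 12+12, 10+4, 23+0) = 24
r[5] = max(4+24, 12+16, 10+12, 23+4, 27+0) = 28
r[6] = max(4+28, 12+24, 10+16, 23+12, 27+4, 34+0) = 36
r[7] = max(4+36, 12+28, 10+24, …, 34+4, 19+0) = 40
r[8] = max(4+40, 12+36, 10+28, …, 19+4, 48+0) = 48
r[9] = max(4+48, 12+40, 10+36, …, 48+4, 43+0) = 52
Maximum revenue is $52.
Now minimize piece count subject to staying optimal: for each k, pieces[k] = 1 + min over i with p[i]+r[k−i]=r[k] of pieces[k−i].
pieces[6] = 3
pieces[7] = 4
pieces[8] = 1
pieces[9] = 2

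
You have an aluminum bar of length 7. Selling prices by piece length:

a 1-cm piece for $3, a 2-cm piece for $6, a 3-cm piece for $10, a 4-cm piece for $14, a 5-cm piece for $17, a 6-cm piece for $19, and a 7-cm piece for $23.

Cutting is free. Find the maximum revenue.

Consider every possible first cut. r[k] is the best of p[i]+r[k−i] over all sellable i≤k.
r[1] = 3
r[2] = max(3+3, 6+0) = 6
r[3] = max(3+6, 6+3, 10+0) = 10
r[4] = max(3+10, 6+6, 10+3, 14+0) = 14
r[5] = max(3+14, 6+10, 10+6, 14+3, 17+0) = 17
r[6] = max(3+17, 6+14, 10+10, 14+6, 17+3, 19+0) = 20
r[7] = max(3+20, 6+17, 10+14, …, 19+3, 23+0) = 24
One optimal cutting: 4 + 3 → $14 + $10 = $24.

24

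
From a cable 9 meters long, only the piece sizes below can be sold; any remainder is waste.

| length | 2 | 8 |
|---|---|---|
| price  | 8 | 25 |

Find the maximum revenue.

32

Build r[k] bottom-up: r[k] = max over allowed piece i of (p[i] + r[k−i]).
r[1] = 0
r[2] = 8
r[3] = 8
r[4] = 16  (first piece 2, then r[2]=8)
r[5] = 16
r[6] = 24  (first piece 2, then r[4]=16)
r[7] = 24
r[8] = max(8+24, 25+0) = 32
r[9] = max(8+24, 25+0) = 32
One optimal cutting: pieces 2 + 2 + 2 + 2 with 1 meter of scrap → 32.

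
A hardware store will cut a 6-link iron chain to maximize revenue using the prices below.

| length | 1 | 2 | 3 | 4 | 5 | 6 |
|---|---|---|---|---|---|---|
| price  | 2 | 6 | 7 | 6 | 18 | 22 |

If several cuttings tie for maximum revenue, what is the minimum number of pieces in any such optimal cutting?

1

Consider every possible first cut. r[k] is the best of p[i]+r[k−i] over all sellable i≤k.
r[1] = 2
r[2] = 6
r[3] = 8  (first piece 1, then r[2]=6)
r[4] = 12  (first piece 2, then r[2]=6)
r[5] = 18
r[6] = 22
Maximum revenue is $22.
Now minimize piece count subject to staying optimal: for each k, pieces[k] = 1 + min over i with p[i]+r[k−i]=r[k] of pieces[k−i].
pieces[3] = 2
pieces[4] = 2
pieces[5] = 1
pieces[6] = 1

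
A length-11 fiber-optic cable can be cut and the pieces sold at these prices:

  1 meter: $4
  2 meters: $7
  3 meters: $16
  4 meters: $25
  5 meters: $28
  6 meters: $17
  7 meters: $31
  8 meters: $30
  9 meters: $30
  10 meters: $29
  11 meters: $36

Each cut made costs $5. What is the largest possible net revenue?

56

Let v[k] be the best obtainable value from length k. For each k, try every first piece i and keep the best of price[i] + v[k−i] minus the 5 cut fee when i<k.
v[1] = 4
v[2] = 7
v[3] = 16
v[4] = 25
v[5] = 28
v[6] = 27  (first piece 1, then v[5]=28)
v[7] = 36  (first piece 3, then v[4]=25)
v[8] = 45  (first piece 4, then v[4]=25)
v[9] = 48  (first piece 4, then v[5]=28)
v[10] = 51  (first piece 5, then v[5]=28)
v[11] = 56  (first piece 3, then v[8]=45)
One optimal plan: pieces 4 + 4 + 3 (2 cuts) → $66 − $10 = $56.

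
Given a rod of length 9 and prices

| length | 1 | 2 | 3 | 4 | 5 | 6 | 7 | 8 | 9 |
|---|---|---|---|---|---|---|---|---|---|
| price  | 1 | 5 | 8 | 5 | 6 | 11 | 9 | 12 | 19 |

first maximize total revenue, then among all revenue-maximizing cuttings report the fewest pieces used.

3

Build r[k] bottom-up: r[k] = max over allowed piece i of (p[i] + r[k−i]).
r[1] = 1
r[2] = max(1+1, 5+0) = 5
r[3] = max(1+5, 5+1, 8+0) = 8
r[4] = max(1+8, 5+5, 8+1, 5+0) = 10
r[5] = max(1+10, 5+8, 8+5, 5+1, 6+0) = 13
r[6] = max(1+13, 5+10, 8+8, 5+5, 6+1, 11+0) = 16
r[7] = max(1+16, 5+13, 8+10, …, 11+1, 9+0) = 18
r[8] = max(1+18, 5+16, 8+13, …, 9+1, 12+0) = 21
r[9] = max(1+21, 5+18, 8+16, …, 12+1, 19+0) = 24
Maximum revenue is 24.
Now minimize piece count subject to staying optimal: for each k, pieces[k] = 1 + min over i with p[i]+r[k−i]=r[k] of pieces[k−i].
pieces[6] = 2
pieces[7] = 3
pieces[8] = 3
pieces[9] = 3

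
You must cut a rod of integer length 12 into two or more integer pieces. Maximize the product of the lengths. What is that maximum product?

Fill prod[k] for k=2..12: at each k try every first piece i and multiply by the better of (k−i) uncut or prod[k−i].
Small cases: prod[2]=1, prod[3]=2, prod[4]=4, prod[5]=6.
prod[6] = 3·max(3,2) = 3·3 = 9
prod[7] = 2·max(5,6) = 2·6 = 12
prod[8] = 2·max(6,9) = 2·9 = 18
prod[9] = 3·max(6,9) = 3·9 = 27
prod[10] = 2·max(8,18) = 2·18 = 36
prod[11] = 2·max(9,27) = 2·27 = 54
prod[12] = 3·max(9,27) = 3·27 = 81
One optimal split: 3 + 3 + 3 + 3; product 3·3·3·3 = 81.

81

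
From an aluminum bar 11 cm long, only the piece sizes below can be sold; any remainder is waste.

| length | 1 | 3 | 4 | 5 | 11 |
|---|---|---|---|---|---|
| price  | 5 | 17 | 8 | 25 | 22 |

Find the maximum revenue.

Build f[k] bottom-up: f[k] = max over allowed piece i of (p[i] + f[k−i]).
f[1] = 5
f[2] = 10  (first piece 1, then f[1]=5)
f[3] = max(5+10, 17+0) = 17
f[4] = max(5+17, 17+5, 8+0) = 22
f[5] = max(5+22, 17+10, 8+5, 25+0) = 27
f[6] = max(5+27, 17+17, 8+10, 25+5) = 34
f[7] = max(5+34, 17+22, 8+17, 25+10) = 39
f[8] = max(5+39, 17+27, 8+22, 25+17) = 44
f[9] = max(5+44, 17+34, 8+27, 25+22) = 51
f[10] = max(5+51, 17+39, 8+34, 25+27) = 56
f[11] = max(5+56, 17+44, 8+39, 25+34, 22+0) = 61
One optimal cutting: 3 + 3 + 3 + 1 + 1 → $61.

61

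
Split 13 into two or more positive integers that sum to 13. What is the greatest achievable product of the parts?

108

Fill prod[k] for k=2..13: at each k try every first piece i and multiply by the better of (k−i) uncut or prod[k−i].
prod[2] = 1*max(1,0) = 1*1 = 1
prod[3] = max(1*2, 2*1) = 2
prod[4] = max(1*3, 2*2, 3*1) = 4
prod[5] = max(1*4, 2*3, 3*2, 4*1) = 6
prod[6] = max(1*6, 2*4, 3*3, 4*2, 5*1) = 9
prod[7] = max(1*9, 2*6, 3*4, 4*3, 5*2, 6*1) = 12
prod[8] = max(1*12, 2*9, 3*6, …, 6*2, 7*1) = 18
prod[9] = max(1*18, 2*12, 3*9, …, 7*2, 8*1) = 27
prod[10] = max(1*27, 2*18, 3*12, …, 8*2, 9*1) = 36
prod[11] = max(1*36, 2*27, 3*18, …, 9*2, 10*1) = 54
prod[12] = max(1*54, 2*36, 3*27, …, 10*2, 11*1) = 81
prod[13] = max(1*81, 2*54, 3*36, …, 11*2, 12*1) = 108
One optimal split: 3 + 3 + 3 + 2 + 2; product 3*3*3*2*2 = 108.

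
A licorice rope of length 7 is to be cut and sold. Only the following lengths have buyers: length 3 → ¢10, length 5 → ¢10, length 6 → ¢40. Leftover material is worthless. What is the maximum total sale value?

Let r[k] be the best obtainable value from length k. For each k, try every first piece i and keep the best of price[i] + r[k−i].
r[1] = 0
r[2] = 0
r[3] = 10
r[4] = 10
r[5] = max(10+0, 10+0) = 10
r[6] = max(10+10, 10+0, 40+0) = 40
r[7] = max(10+10, 10+0, 40+0) = 40
One optimal cutting: pieces 6 with 1 cm of scrap → ¢40.

40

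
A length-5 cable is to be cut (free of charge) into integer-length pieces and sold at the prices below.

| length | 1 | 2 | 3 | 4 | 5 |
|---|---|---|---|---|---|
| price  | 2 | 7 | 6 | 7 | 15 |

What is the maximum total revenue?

Let r[k] be the best obtainable value from length k. For each k, try every first piece i and keep the best of price[i] + r[k−i].
r[1] = 2
r[2] = max(2+2, 7+0) = 7
r[3] = max(2+7, 7+2, 6+0) = 9
r[4] = max(2+9, 7+7, 6+2, 7+0) = 14
r[5] = max(2+14, 7+9, 6+7, 7+2, 15+0) = 16
One optimal cutting: 2 + 2 + 1 → €7 + €7 + €2 = €16.

16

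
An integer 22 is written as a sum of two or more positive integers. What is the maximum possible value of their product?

Fill P[k] for k=2..22: at each k try every first piece i and multiply by the better of (k−i) uncut or P[k−i].
P[2] = 1·max(1,0) = 1·1 = 1
P[3] = max(1·2, 2·1) = 2
P[4] = max(1·3, 2·2, 3·1) = 4
P[5] = max(1·4, 2·3, 3·2, 4·1) = 6
P[6] = max(1·6, 2·4, 3·3, 4·2, 5·1) = 9
P[7] = max(1·9, 2·6, 3·4, 4·3, 5·2, 6·1) = 12
P[8] = max(1·12, 2·9, 3·6, …, 6·2, 7·1) = 18
P[9] = max(1·18, 2·12, 3·9, …, 7·2, 8·1) = 27
P[10] = max(1·27, 2·18, 3·12, …, 8·2, 9·1) = 36
P[11] = max(1·36, 2·27, 3·18, …, 9·2, 10·1) = 54
P[12] = max(1·54, 2·36, 3·27, …, 10·2, 11·1) = 81
P[13] = max(1·81, 2·54, 3·36, …, 11·2, 12·1) = 108
P[14] = max(1·108, 2·81, 3·54, …, 12·2, 13·1) = 162
P[15] = max(1·162, 2·108, 3·81, …, 13·2, 14·1) = 243
P[16] = max(1·243, 2·162, 3·108, …, 14·2, 15·1) = 324
P[17] = max(1·324, 2·243, 3·162, …, 15·2, 16·1) = 486
P[18] = max(1·486, 2·324, 3·243, …, 16·2, 17·1) = 729
P[19] = max(1·729, 2·486, 3·324, …, 17·2, 18·1) = 972
P[20] = max(1·972, 2·729, 3·486, …, 18·2, 19·1) = 1458
P[21] = max(1·1458, 2·972, 3·729, …, 19·2, 20·1) = 2187
P[22] = max(1·2187, 2·1458, 3·972, …, 20·2, 21·1) = 2916
One optimal split: 3 + 3 + 3 + 3 + 3 + 3 + 2 + 2; product 3·3·3·3·3·3·2·2 = 2916.

2916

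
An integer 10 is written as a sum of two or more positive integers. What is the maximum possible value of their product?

Define P[k] = max over 1≤i<k of i · max(k−i, P[k−i]); the inner max lets the remainder stay uncut if that's better.
P[2] = 1×max(1,0) = 1×1 = 1
P[3] = 1×max(2,1) = 1×2 = 2
P[4] = 2×max(2,1) = 2×2 = 4
P[5] = 2×max(3,2) = 2×3 = 6
P[6] = 3×max(3,2) = 3×3 = 9
P[7] = 2×max(5,6) = 2×6 = 12
P[8] = 2×max(6,9) = 2×9 = 18
P[9] = 3×max(6,9) = 3×9 = 27
P[10] = 2×max(8,18) = 2×18 = 36
One optimal split: 3 + 3 + 2 + 2; product 3×3×2×2 = 36.

36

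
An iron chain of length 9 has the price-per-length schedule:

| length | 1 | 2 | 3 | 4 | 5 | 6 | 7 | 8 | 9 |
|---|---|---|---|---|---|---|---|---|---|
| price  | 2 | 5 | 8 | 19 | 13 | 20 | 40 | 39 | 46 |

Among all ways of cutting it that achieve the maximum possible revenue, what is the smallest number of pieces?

Build r[k] bottom-up: r[k] = max over allowed piece i of (p[i] + r[k−i]).
r[1] = 2
r[2] = max(2+2, 5+0) = 5
r[3] = max(2+5, 5+2, 8+0) = 8
r[4] = max(2+8, 5+5, 8+2, 19+0) = 19
r[5] = max(2+19, 5+8, 8+5, 19+2, 13+0) = 21
r[6] = max(2+21, 5+19, 8+8, 19+5, 13+2, 20+0) = 24
r[7] = max(2+24, 5+21, 8+19, …, 20+2, 40+0) = 40
r[8] = max(2+40, 5+24, 8+21, …, 40+2, 39+0) = 42
r[9] = max(2+42, 5+40, 8+24, …, 39+2, 46+0) = 46
Maximum revenue is $46.
Now minimize piece count subject to staying optimal: for each k, pieces[k] = 1 + min over i with p[i]+r[k−i]=r[k] of pieces[k−i].
pieces[6] = 2
pieces[7] = 1
pieces[8] = 2
pieces[9] = 1

1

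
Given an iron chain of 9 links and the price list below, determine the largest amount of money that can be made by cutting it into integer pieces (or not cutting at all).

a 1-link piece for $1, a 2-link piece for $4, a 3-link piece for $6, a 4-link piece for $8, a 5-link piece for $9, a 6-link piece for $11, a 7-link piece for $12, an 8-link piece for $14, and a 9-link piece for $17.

18

Build r[k] bottom-up: r[k] = max over allowed piece i of (p[i] + r[k−i]).
r[1] = 1
r[2] = 4
r[3] = 6
r[4] = 8  (first piece 2, then r[2]=4)
r[5] = 10  (first piece 2, then r[3]=6)
r[6] = 12  (first piece 2, then r[4]=8)
r[7] = 14  (first piece 2, then r[5]=10)
r[8] = 16  (first piece 2, then r[6]=12)
r[9] = 18  (first piece 2, then r[7]=14)
One optimal cutting: 3 + 2 + 2 + 2 → $6 + $4 + $4 + $4 = $18.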